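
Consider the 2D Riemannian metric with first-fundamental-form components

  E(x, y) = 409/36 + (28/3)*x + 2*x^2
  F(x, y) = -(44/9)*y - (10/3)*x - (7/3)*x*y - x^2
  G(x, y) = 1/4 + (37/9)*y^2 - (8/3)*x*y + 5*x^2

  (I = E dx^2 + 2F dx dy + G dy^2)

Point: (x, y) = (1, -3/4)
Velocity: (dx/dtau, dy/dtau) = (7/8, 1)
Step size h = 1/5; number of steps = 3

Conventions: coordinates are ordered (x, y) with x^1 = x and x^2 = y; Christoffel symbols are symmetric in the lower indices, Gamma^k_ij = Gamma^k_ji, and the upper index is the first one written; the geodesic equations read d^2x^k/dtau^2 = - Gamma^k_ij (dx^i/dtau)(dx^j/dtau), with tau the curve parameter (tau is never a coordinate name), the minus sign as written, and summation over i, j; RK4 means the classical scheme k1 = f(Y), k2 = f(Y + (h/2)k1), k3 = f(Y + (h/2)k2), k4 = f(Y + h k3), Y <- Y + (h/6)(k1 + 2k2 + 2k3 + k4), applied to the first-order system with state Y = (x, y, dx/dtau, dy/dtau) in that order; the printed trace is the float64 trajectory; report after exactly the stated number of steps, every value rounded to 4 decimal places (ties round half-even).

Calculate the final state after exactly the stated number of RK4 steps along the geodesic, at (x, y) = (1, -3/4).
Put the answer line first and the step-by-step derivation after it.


Answer: x = 1.5663, y = -0.2206, dx/dtau = 0.9765, dy/dtau = 0.7702

f(Y) = (dx/dtau, dy/dtau, -Gamma^x_ij Y'^i Y'^j, -Gamma^y_ij Y'^i Y'^j) with the Gammas evaluated at the stage position; h = 0.200000; intermediate values shown to 6 dp
step 0: x = 1.0000, y = -0.7500, dx/dtau = 0.8750, dy/dtau = 1.0000
step 1:
  k1: at (x, y) = (1.000000, -0.750000), (dx/dtau, dy/dtau) = (0.875000, 1.000000); Gamma_xxx = 0.313340, Gamma_xxy = -0.030115, Gamma_xyy = -0.563620, Gamma_yxx = -0.410226, Gamma_yxy = 0.630863, Gamma_yyy = -0.398021; k1 = (0.875000, 1.000000, 0.376419, -0.391909)
  k2: at (x, y) = (1.087500, -0.650000), (dx/dtau, dy/dtau) = (0.912642, 0.960809); Gamma_xxx = 0.286878, Gamma_xxy = -0.000526, Gamma_xyy = -0.574724, Gamma_yxx = -0.408499, Gamma_yxy = 0.644255, Gamma_yyy = -0.420125; k2 = (0.912642, 0.960809, 0.292536, -0.401776)
  k3: at (x, y) = (1.091264, -0.653919), (dx/dtau, dy/dtau) = (0.904254, 0.959822); Gamma_xxx = 0.286812, Gamma_xxy = -0.000901, Gamma_xyy = -0.574614, Gamma_yxx = -0.405435, Gamma_yxy = 0.641473, Gamma_yyy = -0.418041; k3 = (0.904254, 0.959822, 0.296413, -0.396860)
  k4: at (x, y) = (1.180851, -0.558036), (dx/dtau, dy/dtau) = (0.934283, 0.920628); Gamma_xxx = 0.262260, Gamma_xxy = 0.027534, Gamma_xyy = -0.586338, Gamma_yxx = -0.400965, Gamma_yxy = 0.650874, Gamma_yyy = -0.437934; k4 = (0.934283, 0.920628, 0.220665, -0.398499)
  Y <- Y + (h/6)(k1 + 2k2 + 2k3 + k4): x = 1.1814, y = -0.5579, dx/dtau = 0.9342, dy/dtau = 0.9204
step 2:
  k1: at (x, y) = (1.181436, -0.557937), (dx/dtau, dy/dtau) = (0.934166, 0.920411); Gamma_xxx = 0.262177, Gamma_xxy = 0.027605, Gamma_xyy = -0.586367, Gamma_yxx = -0.400751, Gamma_yxy = 0.650717, Gamma_yyy = -0.437864; k1 = (0.934166, 0.920411, 0.220481, -0.398334)
  k2: at (x, y) = (1.274852, -0.465896), (dx/dtau, dy/dtau) = (0.956214, 0.880577); Gamma_xxx = 0.239420, Gamma_xxy = 0.054694, Gamma_xyy = -0.598456, Gamma_yxx = -0.393141, Gamma_yxy = 0.655740, Gamma_yyy = -0.455052; k2 = (0.956214, 0.880577, 0.153033, -0.391971)
  k3: at (x, y) = (1.277057, -0.469879), (dx/dtau, dy/dtau) = (0.949469, 0.881214); Gamma_xxx = 0.239789, Gamma_xxy = 0.053921, Gamma_xyy = -0.598031, Gamma_yxx = -0.390922, Gamma_yxy = 0.653387, Gamma_yyy = -0.453106; k3 = (0.949469, 0.881214, 0.157995, -0.389091)
  k4: at (x, y) = (1.371330, -0.381694), (dx/dtau, dy/dtau) = (0.965765, 0.842592); Gamma_xxx = 0.219358, Gamma_xxy = 0.078943, Gamma_xyy = -0.609865, Gamma_yxx = -0.381833, Gamma_yxy = 0.655176, Gamma_yyy = -0.467858; k4 = (0.965765, 0.842592, 0.099908, -0.377997)
  Y <- Y + (h/6)(k1 + 2k2 + 2k3 + k4): x = 1.3718, y = -0.3817, dx/dtau = 0.9656, dy/dtau = 0.8425
step 3:
  k1: at (x, y) = (1.371812, -0.381717), (dx/dtau, dy/dtau) = (0.965581, 0.842462); Gamma_xxx = 0.219328, Gamma_xxy = 0.078955, Gamma_xyy = -0.609863, Gamma_yxx = -0.381638, Gamma_yxy = 0.654997, Gamma_yyy = -0.467750; k1 = (0.965581, 0.842462, 0.099902, -0.377833)
  k2: at (x, y) = (1.468370, -0.297471), (dx/dtau, dy/dtau) = (0.975571, 0.804679); Gamma_xxx = 0.201056, Gamma_xxy = 0.101779, Gamma_xyy = -0.621177, Gamma_yxx = -0.370703, Gamma_yxy = 0.653256, Gamma_yyy = -0.479651; k2 = (0.975571, 0.804679, 0.051068, -0.362251)
  k3: at (x, y) = (1.469370, -0.301250), (dx/dtau, dy/dtau) = (0.970688, 0.806237); Gamma_xxx = 0.201575, Gamma_xxy = 0.100874, Gamma_xyy = -0.620599, Gamma_yxx = -0.369222, Gamma_yxy = 0.651465, Gamma_yyy = -0.477999; k3 = (0.970688, 0.806237, 0.055580, -0.361077)
  k4: at (x, y) = (1.565950, -0.220470), (dx/dtau, dy/dtau) = (0.976697, 0.770247); Gamma_xxx = 0.185469, Gamma_xxy = 0.121372, Gamma_xyy = -0.631111, Gamma_yxx = -0.357789, Gamma_yxy = 0.647493, Gamma_yyy = -0.487663; k4 = (0.976697, 0.770247, 0.014885, -0.343585)
  Y <- Y + (h/6)(k1 + 2k2 + 2k3 + k4): x = 1.5663, y = -0.2206, dx/dtau = 0.9765, dy/dtau = 0.7702


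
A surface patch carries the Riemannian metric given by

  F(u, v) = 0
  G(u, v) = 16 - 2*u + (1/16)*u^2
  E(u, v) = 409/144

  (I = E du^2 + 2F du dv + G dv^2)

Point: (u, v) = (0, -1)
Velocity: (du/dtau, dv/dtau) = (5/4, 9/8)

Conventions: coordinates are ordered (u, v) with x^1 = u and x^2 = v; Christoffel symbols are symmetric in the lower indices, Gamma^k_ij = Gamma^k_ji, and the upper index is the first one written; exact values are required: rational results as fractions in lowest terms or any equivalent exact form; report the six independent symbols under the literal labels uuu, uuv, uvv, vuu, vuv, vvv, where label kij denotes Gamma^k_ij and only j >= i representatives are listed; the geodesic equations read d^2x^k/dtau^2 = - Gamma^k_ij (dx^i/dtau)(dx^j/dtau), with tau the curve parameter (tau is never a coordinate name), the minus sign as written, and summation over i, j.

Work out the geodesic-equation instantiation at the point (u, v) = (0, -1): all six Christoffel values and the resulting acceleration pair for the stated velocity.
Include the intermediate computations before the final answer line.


E = 409/144, F = 0, G = 16 at the point
E_u = 0, E_v = 0, F_u = 0, F_v = 0, G_u = -2, G_v = 0
EG - F^2 = 409/9;  g^inv = (9/409) * [[16, 0], [0, 409/144]]
first-kind symbols [ij,l] = (1/2)(d_i g_jl + d_j g_il - d_l g_ij): [uu,u] = E_u/2 = 0, [uu,v] = F_u - E_v/2 = 0, [uv,u] = E_v/2 = 0, [uv,v] = G_u/2 = -1, [vv,u] = F_v - G_u/2 = 1, [vv,v] = G_v/2 = 0
Gamma^u_ij = (G*[ij,u] - F*[ij,v])/(EG - F^2), Gamma^v_ij = (E*[ij,v] - F*[ij,u])/(EG - F^2)
Gamma_uuu = 0, Gamma_uuv = 0, Gamma_uvv = 144/409, Gamma_vuu = 0, Gamma_vuv = -1/16, Gamma_vvv = 0
d^2u/dtau^2 = -(Gamma_uuu*(5/4)^2 + 2*Gamma_uuv*(5/4)*(9/8) + Gamma_uvv*(9/8)^2) = -729/1636
d^2v/dtau^2 = -(Gamma_vuu*(5/4)^2 + 2*Gamma_vuv*(5/4)*(9/8) + Gamma_vvv*(9/8)^2) = 45/256

Answer: Gamma_uuu = 0, Gamma_uuv = 0, Gamma_uvv = 144/409, Gamma_vuu = 0, Gamma_vuv = -1/16, Gamma_vvv = 0; accelerations (d^2u/dtau^2, d^2v/dtau^2) = (-729/1636, 45/256)


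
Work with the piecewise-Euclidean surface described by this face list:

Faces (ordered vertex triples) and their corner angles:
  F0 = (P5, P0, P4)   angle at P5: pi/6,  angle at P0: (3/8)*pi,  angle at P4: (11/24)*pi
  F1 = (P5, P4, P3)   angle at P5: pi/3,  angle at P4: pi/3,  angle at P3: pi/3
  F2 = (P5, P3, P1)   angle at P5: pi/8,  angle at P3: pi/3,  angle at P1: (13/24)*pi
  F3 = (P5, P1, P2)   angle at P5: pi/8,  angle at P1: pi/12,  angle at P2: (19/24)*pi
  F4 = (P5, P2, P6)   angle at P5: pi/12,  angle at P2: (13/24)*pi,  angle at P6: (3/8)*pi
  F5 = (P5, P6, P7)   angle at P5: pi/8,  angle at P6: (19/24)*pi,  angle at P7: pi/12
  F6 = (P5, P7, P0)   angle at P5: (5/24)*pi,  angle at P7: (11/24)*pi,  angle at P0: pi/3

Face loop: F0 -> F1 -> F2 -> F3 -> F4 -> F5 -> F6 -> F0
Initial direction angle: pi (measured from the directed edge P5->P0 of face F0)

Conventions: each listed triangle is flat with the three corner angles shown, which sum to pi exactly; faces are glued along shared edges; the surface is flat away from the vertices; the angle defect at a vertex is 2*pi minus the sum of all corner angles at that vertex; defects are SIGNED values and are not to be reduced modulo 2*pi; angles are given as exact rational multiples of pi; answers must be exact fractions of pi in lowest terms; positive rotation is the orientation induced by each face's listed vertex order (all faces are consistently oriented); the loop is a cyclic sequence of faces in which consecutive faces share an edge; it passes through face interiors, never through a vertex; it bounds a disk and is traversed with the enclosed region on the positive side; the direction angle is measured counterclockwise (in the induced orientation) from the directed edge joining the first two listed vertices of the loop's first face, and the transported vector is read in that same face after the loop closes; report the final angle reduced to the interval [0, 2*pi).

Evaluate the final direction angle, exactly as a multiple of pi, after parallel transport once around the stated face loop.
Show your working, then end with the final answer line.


enclosed vertex P5: corner angles sum to (7/6)*pi, defect = 2*pi - (7/6)*pi = (5/6)*pi
by Gauss-Bonnet the loop rotates the vector by the enclosed defect sum (positive orientation, mod 2*pi)
final angle = pi + (5/6)*pi = (11/6)*pi (mod 2*pi)

Answer: final direction angle = (11/6)*pi


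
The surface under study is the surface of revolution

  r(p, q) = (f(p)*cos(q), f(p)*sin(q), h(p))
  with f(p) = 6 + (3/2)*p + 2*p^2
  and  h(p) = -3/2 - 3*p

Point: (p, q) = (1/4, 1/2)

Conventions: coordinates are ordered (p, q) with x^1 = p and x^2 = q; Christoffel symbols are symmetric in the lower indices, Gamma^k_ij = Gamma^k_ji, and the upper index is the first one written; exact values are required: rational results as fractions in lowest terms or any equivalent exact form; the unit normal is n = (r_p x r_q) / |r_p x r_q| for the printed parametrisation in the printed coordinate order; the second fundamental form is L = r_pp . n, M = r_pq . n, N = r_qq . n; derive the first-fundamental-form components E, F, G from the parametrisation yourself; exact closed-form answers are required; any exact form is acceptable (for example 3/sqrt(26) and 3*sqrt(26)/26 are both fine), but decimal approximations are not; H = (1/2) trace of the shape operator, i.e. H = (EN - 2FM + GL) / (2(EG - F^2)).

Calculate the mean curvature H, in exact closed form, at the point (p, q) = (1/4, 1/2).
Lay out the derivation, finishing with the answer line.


f = 13/2, f' = 5/2, f'' = 4, h' = -3, h'' = 0
E = 61/4, F = 0, G = 169/4; answer radicand W^2 = 61/4
unnormalised second-form numerators: l = 12, m = 0, n = -39/2; L = l/sqrt(61/4), and similarly M = m/sqrt(W^2), N = n/sqrt(W^2)
H = (E*n - 2*F*m + G*l) / (2*(EG - F^2)*sqrt(W^2)); E*n - 2*F*m + G*l = 1677/8, EG - F^2 = 10309/16, so H = (129/793)/sqrt(61/4)

Answer: H = 258*sqrt(61)/48373


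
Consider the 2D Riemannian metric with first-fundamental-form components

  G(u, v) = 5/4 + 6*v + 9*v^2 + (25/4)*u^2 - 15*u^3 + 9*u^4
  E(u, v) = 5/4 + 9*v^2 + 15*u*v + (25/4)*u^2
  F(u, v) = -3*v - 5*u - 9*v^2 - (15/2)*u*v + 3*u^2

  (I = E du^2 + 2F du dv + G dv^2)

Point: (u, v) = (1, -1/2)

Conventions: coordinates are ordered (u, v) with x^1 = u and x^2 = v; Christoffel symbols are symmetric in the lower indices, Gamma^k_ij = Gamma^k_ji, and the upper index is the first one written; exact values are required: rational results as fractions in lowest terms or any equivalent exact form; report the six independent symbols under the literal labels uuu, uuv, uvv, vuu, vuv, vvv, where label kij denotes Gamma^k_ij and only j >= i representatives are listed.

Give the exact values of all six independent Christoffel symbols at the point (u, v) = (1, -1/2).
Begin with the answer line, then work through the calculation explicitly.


Answer: Gamma_uuu = 2/11, Gamma_uuv = 8/11, Gamma_uvv = -15/11, Gamma_vuu = 23/11, Gamma_vuv = 15/11, Gamma_vvv = -2/11

E = 9/4, F = 1, G = 3/4 at the point
E_u = 5, E_v = 6, F_u = 19/4, F_v = -3/2, G_u = 7/2, G_v = -3
EG - F^2 = 11/16;  g^inv = (16/11) * [[3/4, -1], [-1, 9/4]]
first-kind symbols [ij,l] = (1/2)(d_i g_jl + d_j g_il - d_l g_ij): [uu,u] = E_u/2 = 5/2, [uu,v] = F_u - E_v/2 = 7/4, [uv,u] = E_v/2 = 3, [uv,v] = G_u/2 = 7/4, [vv,u] = F_v - G_u/2 = -13/4, [vv,v] = G_v/2 = -3/2
Gamma^u_ij = (G*[ij,u] - F*[ij,v])/(EG - F^2), Gamma^v_ij = (E*[ij,v] - F*[ij,u])/(EG - F^2)


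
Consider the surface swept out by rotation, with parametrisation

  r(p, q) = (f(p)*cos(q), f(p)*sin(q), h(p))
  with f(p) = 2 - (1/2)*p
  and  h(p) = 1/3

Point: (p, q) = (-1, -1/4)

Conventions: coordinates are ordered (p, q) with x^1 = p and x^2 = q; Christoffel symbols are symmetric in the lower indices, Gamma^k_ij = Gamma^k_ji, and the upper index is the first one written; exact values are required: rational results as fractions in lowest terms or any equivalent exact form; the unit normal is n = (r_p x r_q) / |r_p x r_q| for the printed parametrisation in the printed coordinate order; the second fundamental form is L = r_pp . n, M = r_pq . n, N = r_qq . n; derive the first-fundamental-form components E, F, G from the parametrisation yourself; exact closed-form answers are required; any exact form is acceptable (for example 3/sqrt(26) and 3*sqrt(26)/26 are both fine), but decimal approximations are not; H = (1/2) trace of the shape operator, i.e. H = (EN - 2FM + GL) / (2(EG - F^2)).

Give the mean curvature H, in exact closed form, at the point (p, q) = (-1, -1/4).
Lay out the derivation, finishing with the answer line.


f = 5/2, f' = -1/2, f'' = 0, h' = 0, h'' = 0
E = 1/4, F = 0, G = 25/4; answer radicand W^2 = 1/4
unnormalised second-form numerators: l = 0, m = 0, n = 0; L = l/sqrt(1/4), and similarly M = m/sqrt(W^2), N = n/sqrt(W^2)
H = (E*n - 2*F*m + G*l) / (2*(EG - F^2)*sqrt(W^2)); E*n - 2*F*m + G*l = 0, EG - F^2 = 25/16, so H = (0)/sqrt(1/4)

Answer: H = 0


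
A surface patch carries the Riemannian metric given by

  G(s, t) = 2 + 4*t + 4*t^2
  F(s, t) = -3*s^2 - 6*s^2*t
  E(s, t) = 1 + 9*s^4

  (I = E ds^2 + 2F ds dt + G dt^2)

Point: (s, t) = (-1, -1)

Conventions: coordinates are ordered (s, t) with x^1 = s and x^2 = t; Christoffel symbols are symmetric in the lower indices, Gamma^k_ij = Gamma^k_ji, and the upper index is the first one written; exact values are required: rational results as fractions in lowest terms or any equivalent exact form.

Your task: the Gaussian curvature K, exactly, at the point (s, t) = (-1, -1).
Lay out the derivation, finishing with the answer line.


E = 10, F = 3, G = 2, EG - F^2 = 11 at the point
E_s = -36, E_t = 0, F_s = -6, F_t = -6, G_s = 0, G_t = -4
E_tt = 0, F_st = 12, G_ss = 0
Brioschi: K = (det M1 - det M2) / (EG - F^2)^2 with the standard first/second-derivative matrices M1, M2.
M1 = [[-E_tt/2 + F_st - G_ss/2, E_s/2, F_s - E_t/2], [F_t - G_s/2, E, F], [G_t/2, F, G]] = [[12, -18, -6], [-6, 10, 3], [-2, 3, 2]]; det M1 = 12
M2 = [[0, E_t/2, G_s/2], [E_t/2, E, F], [G_s/2, F, G]] = [[0, 0, 0], [0, 10, 3], [0, 3, 2]]; det M2 = 0
det M1 - det M2 = 12; K = 12 / (11)^2 = 12/121

Answer: K = 12/121


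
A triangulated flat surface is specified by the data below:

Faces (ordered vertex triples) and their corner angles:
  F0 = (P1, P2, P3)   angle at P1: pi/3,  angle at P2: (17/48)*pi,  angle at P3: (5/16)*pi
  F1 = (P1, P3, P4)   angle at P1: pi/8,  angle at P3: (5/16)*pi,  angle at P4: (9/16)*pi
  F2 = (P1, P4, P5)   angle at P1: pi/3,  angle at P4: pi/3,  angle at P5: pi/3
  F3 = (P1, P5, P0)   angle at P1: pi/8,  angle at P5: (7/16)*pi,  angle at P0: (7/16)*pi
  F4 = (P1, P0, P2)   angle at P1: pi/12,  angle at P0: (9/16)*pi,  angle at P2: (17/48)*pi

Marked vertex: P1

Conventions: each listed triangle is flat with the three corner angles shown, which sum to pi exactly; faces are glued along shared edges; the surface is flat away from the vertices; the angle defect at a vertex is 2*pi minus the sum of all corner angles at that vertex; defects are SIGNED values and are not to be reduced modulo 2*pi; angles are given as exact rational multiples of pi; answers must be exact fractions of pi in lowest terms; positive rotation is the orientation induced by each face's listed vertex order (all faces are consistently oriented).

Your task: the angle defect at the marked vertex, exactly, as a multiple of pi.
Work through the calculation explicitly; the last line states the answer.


Sum of corner angles at P1: pi
defect = 2*pi - pi

Answer: defect(P1) = pi


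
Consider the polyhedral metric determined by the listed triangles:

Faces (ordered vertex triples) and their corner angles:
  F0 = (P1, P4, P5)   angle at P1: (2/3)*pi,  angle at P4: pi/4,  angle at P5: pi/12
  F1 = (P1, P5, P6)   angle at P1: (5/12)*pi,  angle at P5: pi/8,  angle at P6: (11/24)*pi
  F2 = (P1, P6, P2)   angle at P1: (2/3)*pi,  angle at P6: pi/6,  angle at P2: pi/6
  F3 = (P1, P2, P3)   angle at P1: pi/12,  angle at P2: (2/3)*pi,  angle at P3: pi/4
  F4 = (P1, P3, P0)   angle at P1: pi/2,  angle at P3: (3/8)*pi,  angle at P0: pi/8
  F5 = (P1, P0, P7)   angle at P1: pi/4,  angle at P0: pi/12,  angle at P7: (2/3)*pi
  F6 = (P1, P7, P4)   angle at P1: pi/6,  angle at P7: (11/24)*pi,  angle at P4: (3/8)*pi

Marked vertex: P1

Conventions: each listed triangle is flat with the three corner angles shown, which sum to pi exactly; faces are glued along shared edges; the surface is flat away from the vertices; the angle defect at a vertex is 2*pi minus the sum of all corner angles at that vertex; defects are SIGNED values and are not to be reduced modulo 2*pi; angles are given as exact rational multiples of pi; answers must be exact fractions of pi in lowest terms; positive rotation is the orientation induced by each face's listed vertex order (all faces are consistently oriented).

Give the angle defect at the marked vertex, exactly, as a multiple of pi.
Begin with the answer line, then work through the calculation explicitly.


Answer: defect(P1) = (-3/4)*pi

Sum of corner angles at P1: (11/4)*pi
defect = 2*pi - (11/4)*pi


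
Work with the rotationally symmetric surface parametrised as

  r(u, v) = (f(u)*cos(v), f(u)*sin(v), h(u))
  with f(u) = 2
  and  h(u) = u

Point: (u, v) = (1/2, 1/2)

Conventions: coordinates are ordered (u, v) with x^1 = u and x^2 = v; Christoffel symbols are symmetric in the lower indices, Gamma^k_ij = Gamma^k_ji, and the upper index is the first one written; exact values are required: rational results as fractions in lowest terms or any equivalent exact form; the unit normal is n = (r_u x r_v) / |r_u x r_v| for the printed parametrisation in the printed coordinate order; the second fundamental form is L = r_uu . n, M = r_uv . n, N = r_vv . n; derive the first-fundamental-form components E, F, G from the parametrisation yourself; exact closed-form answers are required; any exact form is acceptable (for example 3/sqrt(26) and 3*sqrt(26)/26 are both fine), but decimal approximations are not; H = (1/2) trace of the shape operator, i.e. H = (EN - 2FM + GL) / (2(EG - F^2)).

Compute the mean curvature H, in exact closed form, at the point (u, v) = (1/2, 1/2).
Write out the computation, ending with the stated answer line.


f = 2, f' = 0, f'' = 0, h' = 1, h'' = 0
E = 1, F = 0, G = 4; answer radicand W^2 = 1
unnormalised second-form numerators: l = 0, m = 0, n = 2; L = l/sqrt(1), and similarly M = m/sqrt(W^2), N = n/sqrt(W^2)
H = (E*n - 2*F*m + G*l) / (2*(EG - F^2)*sqrt(W^2)); E*n - 2*F*m + G*l = 2, EG - F^2 = 4, so H = (1/4)/sqrt(1)

Answer: H = 1/4


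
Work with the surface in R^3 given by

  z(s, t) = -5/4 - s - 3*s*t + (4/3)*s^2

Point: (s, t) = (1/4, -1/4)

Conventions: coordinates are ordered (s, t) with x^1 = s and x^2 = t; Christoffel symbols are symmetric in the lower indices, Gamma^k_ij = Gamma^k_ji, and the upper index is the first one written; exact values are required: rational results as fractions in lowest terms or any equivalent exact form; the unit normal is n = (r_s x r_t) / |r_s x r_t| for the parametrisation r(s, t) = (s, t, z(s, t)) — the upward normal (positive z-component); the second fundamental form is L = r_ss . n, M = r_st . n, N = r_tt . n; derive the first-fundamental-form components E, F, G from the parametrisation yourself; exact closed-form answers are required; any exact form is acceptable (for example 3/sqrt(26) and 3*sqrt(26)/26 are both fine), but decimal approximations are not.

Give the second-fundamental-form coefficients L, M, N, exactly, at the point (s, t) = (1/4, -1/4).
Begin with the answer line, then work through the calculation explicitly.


Answer: L = 16*sqrt(10)/25, M = -18*sqrt(10)/25, N = 0

z_s = 5/12, z_t = -3/4, z_ss = 8/3, z_st = -3, z_tt = 0
E = 169/144, F = -5/16, G = 25/16; answer radicand W^2 = 125/72
unnormalised second-form numerators: l = 8/3, m = -3, n = 0; L = l/sqrt(125/72), and similarly M = m/sqrt(W^2), N = n/sqrt(W^2)


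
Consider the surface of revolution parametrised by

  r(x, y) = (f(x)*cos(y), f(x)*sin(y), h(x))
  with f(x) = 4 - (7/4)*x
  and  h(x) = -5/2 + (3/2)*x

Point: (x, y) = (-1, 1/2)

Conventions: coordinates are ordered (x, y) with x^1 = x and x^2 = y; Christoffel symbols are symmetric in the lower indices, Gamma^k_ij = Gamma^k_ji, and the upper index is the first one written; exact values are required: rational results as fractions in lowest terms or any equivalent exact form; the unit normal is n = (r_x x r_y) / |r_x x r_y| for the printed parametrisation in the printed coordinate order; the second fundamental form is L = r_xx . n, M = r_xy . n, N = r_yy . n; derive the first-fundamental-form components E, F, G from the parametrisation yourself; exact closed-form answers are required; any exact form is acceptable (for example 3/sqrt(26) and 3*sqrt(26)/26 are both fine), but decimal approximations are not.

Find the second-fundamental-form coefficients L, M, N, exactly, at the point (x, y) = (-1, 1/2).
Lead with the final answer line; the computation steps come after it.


Answer: L = 0, M = 0, N = 69*sqrt(85)/170

f = 23/4, f' = -7/4, f'' = 0, h' = 3/2, h'' = 0
E = 85/16, F = 0, G = 529/16; answer radicand W^2 = 85/16
unnormalised second-form numerators: l = 0, m = 0, n = 69/8; L = l/sqrt(85/16), and similarly M = m/sqrt(W^2), N = n/sqrt(W^2)


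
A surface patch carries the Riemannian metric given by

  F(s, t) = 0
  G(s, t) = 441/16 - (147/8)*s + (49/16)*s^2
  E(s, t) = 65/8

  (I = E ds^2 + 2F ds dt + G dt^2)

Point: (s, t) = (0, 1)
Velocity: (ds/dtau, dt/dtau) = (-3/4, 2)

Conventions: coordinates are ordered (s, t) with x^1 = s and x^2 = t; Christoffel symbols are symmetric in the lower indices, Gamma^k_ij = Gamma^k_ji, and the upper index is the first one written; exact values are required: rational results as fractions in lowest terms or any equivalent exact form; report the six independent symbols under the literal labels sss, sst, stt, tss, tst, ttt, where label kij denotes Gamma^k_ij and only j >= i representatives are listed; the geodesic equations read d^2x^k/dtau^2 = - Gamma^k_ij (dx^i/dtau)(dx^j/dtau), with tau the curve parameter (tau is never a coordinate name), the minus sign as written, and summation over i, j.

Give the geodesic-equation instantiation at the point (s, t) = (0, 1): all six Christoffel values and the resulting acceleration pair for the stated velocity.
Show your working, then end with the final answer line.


E = 65/8, F = 0, G = 441/16 at the point
E_s = 0, E_t = 0, F_s = 0, F_t = 0, G_s = -147/8, G_t = 0
EG - F^2 = 28665/128;  g^inv = (128/28665) * [[441/16, 0], [0, 65/8]]
first-kind symbols [ij,l] = (1/2)(d_i g_jl + d_j g_il - d_l g_ij): [ss,s] = E_s/2 = 0, [ss,t] = F_s - E_t/2 = 0, [st,s] = E_t/2 = 0, [st,t] = G_s/2 = -147/16, [tt,s] = F_t - G_s/2 = 147/16, [tt,t] = G_t/2 = 0
Gamma^s_ij = (G*[ij,s] - F*[ij,t])/(EG - F^2), Gamma^t_ij = (E*[ij,t] - F*[ij,s])/(EG - F^2)
Gamma_sss = 0, Gamma_sst = 0, Gamma_stt = 147/130, Gamma_tss = 0, Gamma_tst = -1/3, Gamma_ttt = 0
d^2s/dtau^2 = -(Gamma_sss*(-3/4)^2 + 2*Gamma_sst*(-3/4)*(2) + Gamma_stt*(2)^2) = -294/65
d^2t/dtau^2 = -(Gamma_tss*(-3/4)^2 + 2*Gamma_tst*(-3/4)*(2) + Gamma_ttt*(2)^2) = -1

Answer: Gamma_sss = 0, Gamma_sst = 0, Gamma_stt = 147/130, Gamma_tss = 0, Gamma_tst = -1/3, Gamma_ttt = 0; accelerations (d^2s/dtau^2, d^2t/dtau^2) = (-294/65, -1)


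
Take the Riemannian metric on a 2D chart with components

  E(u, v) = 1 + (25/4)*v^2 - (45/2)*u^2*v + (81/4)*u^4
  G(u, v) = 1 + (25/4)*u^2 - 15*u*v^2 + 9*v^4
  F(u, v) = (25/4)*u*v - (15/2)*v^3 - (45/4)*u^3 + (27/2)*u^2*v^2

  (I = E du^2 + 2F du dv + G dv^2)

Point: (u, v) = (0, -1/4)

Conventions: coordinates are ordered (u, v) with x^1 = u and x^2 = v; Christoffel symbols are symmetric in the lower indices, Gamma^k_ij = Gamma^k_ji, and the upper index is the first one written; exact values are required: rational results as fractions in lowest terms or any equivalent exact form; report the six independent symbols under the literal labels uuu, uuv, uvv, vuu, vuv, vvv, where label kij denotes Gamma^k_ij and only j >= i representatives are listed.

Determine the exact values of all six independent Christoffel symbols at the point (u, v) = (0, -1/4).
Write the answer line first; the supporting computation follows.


Answer: Gamma_uuu = 0, Gamma_uuv = -80/73, Gamma_uvv = -48/73, Gamma_vuu = 0, Gamma_vuv = -24/73, Gamma_vvv = -72/365

E = 89/64, F = 15/128, G = 265/256 at the point
E_u = 0, E_v = -25/8, F_u = -25/16, F_v = -45/32, G_u = -15/16, G_v = -9/16
EG - F^2 = 365/256;  g^inv = (256/365) * [[265/256, -15/128], [-15/128, 89/64]]
first-kind symbols [ij,l] = (1/2)(d_i g_jl + d_j g_il - d_l g_ij): [uu,u] = E_u/2 = 0, [uu,v] = F_u - E_v/2 = 0, [uv,u] = E_v/2 = -25/16, [uv,v] = G_u/2 = -15/32, [vv,u] = F_v - G_u/2 = -15/16, [vv,v] = G_v/2 = -9/32
Gamma^u_ij = (G*[ij,u] - F*[ij,v])/(EG - F^2), Gamma^v_ij = (E*[ij,v] - F*[ij,u])/(EG - F^2)


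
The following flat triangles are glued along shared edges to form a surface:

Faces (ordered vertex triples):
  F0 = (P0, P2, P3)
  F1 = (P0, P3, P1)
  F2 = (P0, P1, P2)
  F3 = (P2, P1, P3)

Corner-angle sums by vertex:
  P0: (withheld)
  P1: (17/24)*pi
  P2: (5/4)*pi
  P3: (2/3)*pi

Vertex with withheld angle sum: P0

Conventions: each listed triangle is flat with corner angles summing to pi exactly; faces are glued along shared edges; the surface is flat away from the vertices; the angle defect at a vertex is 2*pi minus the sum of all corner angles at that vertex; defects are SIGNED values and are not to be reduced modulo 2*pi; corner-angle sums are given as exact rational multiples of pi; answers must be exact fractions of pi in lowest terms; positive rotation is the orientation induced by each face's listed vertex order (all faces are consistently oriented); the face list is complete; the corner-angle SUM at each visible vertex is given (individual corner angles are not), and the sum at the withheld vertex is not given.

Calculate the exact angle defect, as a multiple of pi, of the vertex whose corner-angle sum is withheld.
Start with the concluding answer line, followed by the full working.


Answer: defect(P0) = (5/8)*pi

V = 4, E = 6, F = 4; chi = V - E + F = 2
Gauss-Bonnet: total defect = 2*pi*chi = 4*pi; visible defects sum to (27/8)*pi


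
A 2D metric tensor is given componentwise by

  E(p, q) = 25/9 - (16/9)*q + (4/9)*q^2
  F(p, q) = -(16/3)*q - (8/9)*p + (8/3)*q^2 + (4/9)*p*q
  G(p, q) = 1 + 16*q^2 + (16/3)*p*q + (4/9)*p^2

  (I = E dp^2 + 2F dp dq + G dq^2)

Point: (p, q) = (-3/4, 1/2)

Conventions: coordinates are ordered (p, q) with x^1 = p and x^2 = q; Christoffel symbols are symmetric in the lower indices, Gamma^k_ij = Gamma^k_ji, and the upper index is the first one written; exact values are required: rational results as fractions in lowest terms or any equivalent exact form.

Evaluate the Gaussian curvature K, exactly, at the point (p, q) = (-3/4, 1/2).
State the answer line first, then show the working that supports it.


Answer: K = -64/2601

E = 2, F = -3/2, G = 13/4, EG - F^2 = 17/4 at the point
E_p = 0, E_q = -4/3, F_p = -2/3, F_q = -3, G_p = 2, G_q = 12
E_qq = 8/9, F_pq = 4/9, G_pp = 8/9
Brioschi: K = (det M1 - det M2) / (EG - F^2)^2 with the standard first/second-derivative matrices M1, M2.
M1 = [[-E_qq/2 + F_pq - G_pp/2, E_p/2, F_p - E_q/2], [F_q - G_p/2, E, F], [G_q/2, F, G]] = [[-4/9, 0, 0], [-4, 2, -3/2], [6, -3/2, 13/4]]; det M1 = -17/9
M2 = [[0, E_q/2, G_p/2], [E_q/2, E, F], [G_p/2, F, G]] = [[0, -2/3, 1], [-2/3, 2, -3/2], [1, -3/2, 13/4]]; det M2 = -13/9
det M1 - det M2 = -4/9; K = -4/9 / (17/4)^2 = -64/2601


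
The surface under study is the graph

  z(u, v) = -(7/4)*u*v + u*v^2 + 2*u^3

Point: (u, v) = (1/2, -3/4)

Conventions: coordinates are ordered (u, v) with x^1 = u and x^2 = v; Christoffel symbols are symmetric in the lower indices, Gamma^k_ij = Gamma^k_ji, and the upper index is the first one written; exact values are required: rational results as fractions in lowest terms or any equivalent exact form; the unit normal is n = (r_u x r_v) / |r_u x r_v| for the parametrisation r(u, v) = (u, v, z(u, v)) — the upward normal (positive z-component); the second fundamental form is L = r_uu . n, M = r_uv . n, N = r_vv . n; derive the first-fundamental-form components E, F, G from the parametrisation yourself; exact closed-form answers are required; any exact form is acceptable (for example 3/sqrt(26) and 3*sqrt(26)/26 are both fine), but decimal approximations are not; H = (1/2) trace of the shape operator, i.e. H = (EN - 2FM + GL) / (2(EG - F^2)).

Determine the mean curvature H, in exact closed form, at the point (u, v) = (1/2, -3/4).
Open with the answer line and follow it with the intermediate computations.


Answer: H = -181*sqrt(962)/462722

z_u = 27/8, z_v = -13/8, z_uu = 6, z_uv = -13/4, z_vv = 1
E = 793/64, F = -351/64, G = 233/64; answer radicand W^2 = 481/32
unnormalised second-form numerators: l = 6, m = -13/4, n = 1; L = l/sqrt(481/32), and similarly M = m/sqrt(W^2), N = n/sqrt(W^2)
H = (E*n - 2*F*m + G*l) / (2*(EG - F^2)*sqrt(W^2)); E*n - 2*F*m + G*l = -181/128, EG - F^2 = 481/32, so H = (-181/3848)/sqrt(481/32)


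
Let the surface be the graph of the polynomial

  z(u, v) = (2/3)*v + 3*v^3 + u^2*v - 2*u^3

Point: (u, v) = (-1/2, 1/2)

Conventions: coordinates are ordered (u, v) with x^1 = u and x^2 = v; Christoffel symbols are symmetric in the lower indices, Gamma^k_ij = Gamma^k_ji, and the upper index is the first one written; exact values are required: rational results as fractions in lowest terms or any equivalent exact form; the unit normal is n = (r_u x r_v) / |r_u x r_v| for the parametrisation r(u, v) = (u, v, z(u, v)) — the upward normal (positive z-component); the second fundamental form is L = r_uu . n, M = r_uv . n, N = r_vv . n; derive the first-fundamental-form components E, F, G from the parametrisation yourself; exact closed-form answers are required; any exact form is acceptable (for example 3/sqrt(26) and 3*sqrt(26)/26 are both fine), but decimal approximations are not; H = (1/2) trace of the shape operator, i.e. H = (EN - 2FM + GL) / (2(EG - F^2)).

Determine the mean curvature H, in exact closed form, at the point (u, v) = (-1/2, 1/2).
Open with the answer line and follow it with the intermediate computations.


Answer: H = 11829*sqrt(541)/292681

z_u = -2, z_v = 19/6, z_uu = 7, z_uv = -1, z_vv = 9
E = 5, F = -19/3, G = 397/36; answer radicand W^2 = 541/36
unnormalised second-form numerators: l = 7, m = -1, n = 9; L = l/sqrt(541/36), and similarly M = m/sqrt(W^2), N = n/sqrt(W^2)
H = (E*n - 2*F*m + G*l) / (2*(EG - F^2)*sqrt(W^2)); E*n - 2*F*m + G*l = 3943/36, EG - F^2 = 541/36, so H = (3943/1082)/sqrt(541/36)


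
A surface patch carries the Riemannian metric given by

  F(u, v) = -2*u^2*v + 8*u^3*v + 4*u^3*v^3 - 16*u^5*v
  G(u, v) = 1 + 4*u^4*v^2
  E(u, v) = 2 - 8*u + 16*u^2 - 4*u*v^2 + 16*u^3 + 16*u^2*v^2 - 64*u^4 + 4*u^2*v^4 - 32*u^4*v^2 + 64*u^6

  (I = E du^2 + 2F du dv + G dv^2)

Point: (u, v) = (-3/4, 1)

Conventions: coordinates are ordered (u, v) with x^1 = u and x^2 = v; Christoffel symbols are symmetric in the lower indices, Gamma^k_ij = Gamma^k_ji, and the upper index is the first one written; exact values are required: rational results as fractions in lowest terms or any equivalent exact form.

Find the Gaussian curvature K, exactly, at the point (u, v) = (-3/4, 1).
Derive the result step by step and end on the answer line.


E = 353/64, F = -153/64, G = 145/64, EG - F^2 = 217/32 at the point
E_u = 255/8, E_v = 51/4, F_u = -33/16, F_v = -369/64, G_u = -27/4, G_v = 81/32
E_vv = 123/4, F_uv = 183/16, G_uu = 27
Compute both Brioschi determinants and normalise by (EG - F^2)^2.
M1 = [[-E_vv/2 + F_uv - G_uu/2, E_u/2, F_u - E_v/2], [F_v - G_u/2, E, F], [G_v/2, F, G]] = [[-279/16, 255/16, -135/16], [-153/64, 353/64, -153/64], [81/64, -153/64, 145/64]]; det M1 = -2223/32
M2 = [[0, E_v/2, G_u/2], [E_v/2, E, F], [G_u/2, F, G]] = [[0, 51/8, -27/8], [51/8, 353/64, -153/64], [-27/8, -153/64, 145/64]]; det M2 = -1665/32
det M1 - det M2 = -279/16; K = -279/16 / (217/32)^2 = -576/1519

Answer: K = -576/1519


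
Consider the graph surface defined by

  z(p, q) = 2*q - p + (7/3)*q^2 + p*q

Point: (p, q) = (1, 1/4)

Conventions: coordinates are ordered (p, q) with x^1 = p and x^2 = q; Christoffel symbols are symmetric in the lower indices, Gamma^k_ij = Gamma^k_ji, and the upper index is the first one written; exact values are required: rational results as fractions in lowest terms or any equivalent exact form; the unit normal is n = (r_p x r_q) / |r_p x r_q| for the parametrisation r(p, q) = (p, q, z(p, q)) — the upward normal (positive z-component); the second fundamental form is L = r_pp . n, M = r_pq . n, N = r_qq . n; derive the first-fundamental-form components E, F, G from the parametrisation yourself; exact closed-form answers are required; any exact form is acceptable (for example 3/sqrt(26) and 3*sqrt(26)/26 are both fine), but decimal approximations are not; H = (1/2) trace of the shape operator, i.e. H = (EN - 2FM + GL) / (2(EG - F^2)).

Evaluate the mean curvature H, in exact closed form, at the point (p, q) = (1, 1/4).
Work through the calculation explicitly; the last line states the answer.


z_p = -3/4, z_q = 25/6, z_pp = 0, z_pq = 1, z_qq = 14/3
E = 25/16, F = -25/8, G = 661/36; answer radicand W^2 = 2725/144
unnormalised second-form numerators: l = 0, m = 1, n = 14/3; L = l/sqrt(2725/144), and similarly M = m/sqrt(W^2), N = n/sqrt(W^2)
H = (E*n - 2*F*m + G*l) / (2*(EG - F^2)*sqrt(W^2)); E*n - 2*F*m + G*l = 325/24, EG - F^2 = 2725/144, so H = (39/109)/sqrt(2725/144)

Answer: H = 468*sqrt(109)/59405


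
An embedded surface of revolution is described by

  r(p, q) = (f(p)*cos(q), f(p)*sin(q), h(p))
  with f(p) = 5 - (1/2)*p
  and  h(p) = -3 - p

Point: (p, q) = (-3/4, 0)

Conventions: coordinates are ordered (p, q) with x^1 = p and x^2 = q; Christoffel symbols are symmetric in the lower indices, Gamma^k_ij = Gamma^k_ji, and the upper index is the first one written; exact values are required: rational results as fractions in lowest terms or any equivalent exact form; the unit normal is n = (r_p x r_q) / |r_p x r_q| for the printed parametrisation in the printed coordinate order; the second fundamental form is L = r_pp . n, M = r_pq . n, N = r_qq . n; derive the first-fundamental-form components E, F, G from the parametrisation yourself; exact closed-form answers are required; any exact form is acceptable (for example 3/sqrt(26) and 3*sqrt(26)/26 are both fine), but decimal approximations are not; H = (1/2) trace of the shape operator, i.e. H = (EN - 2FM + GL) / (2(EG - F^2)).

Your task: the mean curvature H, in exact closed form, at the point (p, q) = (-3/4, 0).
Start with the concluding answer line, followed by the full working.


Answer: H = -8*sqrt(5)/215

f = 43/8, f' = -1/2, f'' = 0, h' = -1, h'' = 0
E = 5/4, F = 0, G = 1849/64; answer radicand W^2 = 5/4
unnormalised second-form numerators: l = 0, m = 0, n = -43/8; L = l/sqrt(5/4), and similarly M = m/sqrt(W^2), N = n/sqrt(W^2)
H = (E*n - 2*F*m + G*l) / (2*(EG - F^2)*sqrt(W^2)); E*n - 2*F*m + G*l = -215/32, EG - F^2 = 9245/256, so H = (-4/43)/sqrt(5/4)


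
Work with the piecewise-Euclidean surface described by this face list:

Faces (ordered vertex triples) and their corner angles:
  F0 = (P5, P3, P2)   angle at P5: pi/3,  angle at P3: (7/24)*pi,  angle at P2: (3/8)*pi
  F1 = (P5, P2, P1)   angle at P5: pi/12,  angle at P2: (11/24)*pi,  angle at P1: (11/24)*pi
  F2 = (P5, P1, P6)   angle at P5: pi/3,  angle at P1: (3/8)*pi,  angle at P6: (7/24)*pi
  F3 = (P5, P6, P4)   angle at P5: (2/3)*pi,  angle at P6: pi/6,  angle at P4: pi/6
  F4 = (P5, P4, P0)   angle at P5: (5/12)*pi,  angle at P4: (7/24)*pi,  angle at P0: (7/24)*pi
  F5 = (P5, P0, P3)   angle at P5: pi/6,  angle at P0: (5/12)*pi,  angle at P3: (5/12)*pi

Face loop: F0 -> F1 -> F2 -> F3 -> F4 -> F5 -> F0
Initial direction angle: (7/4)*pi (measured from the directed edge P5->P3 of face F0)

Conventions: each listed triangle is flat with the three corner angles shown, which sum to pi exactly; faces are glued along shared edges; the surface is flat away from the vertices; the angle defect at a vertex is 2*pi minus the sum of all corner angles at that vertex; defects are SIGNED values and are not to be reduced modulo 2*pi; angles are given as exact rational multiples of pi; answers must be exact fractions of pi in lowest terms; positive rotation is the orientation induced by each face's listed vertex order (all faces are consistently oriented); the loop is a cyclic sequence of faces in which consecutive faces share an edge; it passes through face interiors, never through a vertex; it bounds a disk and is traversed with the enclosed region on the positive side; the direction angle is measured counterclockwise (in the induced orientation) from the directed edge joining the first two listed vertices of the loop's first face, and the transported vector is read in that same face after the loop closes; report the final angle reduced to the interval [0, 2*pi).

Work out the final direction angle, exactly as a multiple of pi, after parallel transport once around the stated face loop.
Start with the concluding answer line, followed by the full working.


Answer: final direction angle = (7/4)*pi

enclosed vertex P5: corner angles sum to 2*pi, defect = 2*pi - 2*pi = 0
transport around the loop rotates by the sum of enclosed defects; add to the initial angle mod 2*pi
final angle = (7/4)*pi + 0 = (7/4)*pi (mod 2*pi)


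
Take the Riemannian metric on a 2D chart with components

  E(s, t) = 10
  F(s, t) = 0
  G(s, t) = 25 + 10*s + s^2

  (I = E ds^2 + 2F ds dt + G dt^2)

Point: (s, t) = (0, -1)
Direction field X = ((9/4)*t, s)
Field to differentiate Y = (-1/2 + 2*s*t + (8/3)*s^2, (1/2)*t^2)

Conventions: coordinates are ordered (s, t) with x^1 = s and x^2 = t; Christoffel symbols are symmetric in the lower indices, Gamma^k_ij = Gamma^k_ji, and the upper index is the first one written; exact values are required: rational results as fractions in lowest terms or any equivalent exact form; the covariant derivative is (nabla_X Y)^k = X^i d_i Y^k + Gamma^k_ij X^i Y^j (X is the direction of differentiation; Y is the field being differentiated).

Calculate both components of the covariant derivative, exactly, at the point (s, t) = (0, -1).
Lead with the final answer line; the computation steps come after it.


Answer: (nabla_X Y)^s = 9/2, (nabla_X Y)^t = -9/40

E = 10, F = 0, G = 25 at the point
E_s = 0, E_t = 0, F_s = 0, F_t = 0, G_s = 10, G_t = 0
EG - F^2 = 250;  g^inv = (1/250) * [[25, 0], [0, 10]]
first-kind symbols [ij,l] = (1/2)(d_i g_jl + d_j g_il - d_l g_ij): [ss,s] = E_s/2 = 0, [ss,t] = F_s - E_t/2 = 0, [st,s] = E_t/2 = 0, [st,t] = G_s/2 = 5, [tt,s] = F_t - G_s/2 = -5, [tt,t] = G_t/2 = 0
Gamma^s_ij = (G*[ij,s] - F*[ij,t])/(EG - F^2), Gamma^t_ij = (E*[ij,t] - F*[ij,s])/(EG - F^2)
Gamma_sss = 0, Gamma_sst = 0, Gamma_stt = -1/2, Gamma_tss = 0, Gamma_tst = 1/5, Gamma_ttt = 0
X = (-9/4, 0), Y = (-1/2, 1/2) at the point


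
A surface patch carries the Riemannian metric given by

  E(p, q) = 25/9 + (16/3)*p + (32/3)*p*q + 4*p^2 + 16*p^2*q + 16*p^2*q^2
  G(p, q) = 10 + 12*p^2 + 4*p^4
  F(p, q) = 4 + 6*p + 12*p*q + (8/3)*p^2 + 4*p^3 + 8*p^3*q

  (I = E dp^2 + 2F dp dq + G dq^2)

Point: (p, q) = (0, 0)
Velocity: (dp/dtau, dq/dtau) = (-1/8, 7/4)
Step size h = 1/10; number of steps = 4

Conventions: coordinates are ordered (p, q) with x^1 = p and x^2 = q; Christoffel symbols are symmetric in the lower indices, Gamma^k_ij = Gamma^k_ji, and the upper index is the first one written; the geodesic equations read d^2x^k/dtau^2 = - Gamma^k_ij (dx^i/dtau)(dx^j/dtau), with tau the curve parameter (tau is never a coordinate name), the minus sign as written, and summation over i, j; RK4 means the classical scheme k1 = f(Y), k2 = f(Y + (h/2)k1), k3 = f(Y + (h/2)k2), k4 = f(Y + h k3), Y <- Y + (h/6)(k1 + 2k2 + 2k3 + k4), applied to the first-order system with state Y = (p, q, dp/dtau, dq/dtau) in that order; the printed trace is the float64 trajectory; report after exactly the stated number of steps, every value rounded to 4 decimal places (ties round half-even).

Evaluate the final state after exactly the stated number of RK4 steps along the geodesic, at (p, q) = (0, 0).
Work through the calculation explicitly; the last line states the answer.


f(Y) = (dp/dtau, dq/dtau, -Gamma^p_ij Y'^i Y'^j, -Gamma^q_ij Y'^i Y'^j) with the Gammas evaluated at the stage position; h = 0.100000; intermediate values shown to 6 dp
step 0: p = 0.0000, q = 0.0000, dp/dtau = -0.1250, dq/dtau = 1.7500
step 1:
  k1: at (p, q) = (0.000000, 0.000000), (dp/dtau, dq/dtau) = (-0.125000, 1.750000); Gamma_ppp = 0.226415, Gamma_ppq = 0.000000, Gamma_pqq = 0.000000, Gamma_qpp = 0.509434, Gamma_qpq = 0.000000, Gamma_qqq = 0.000000; k1 = (-0.125000, 1.750000, -0.003538, -0.007960)
  k2: at (p, q) = (-0.006250, 0.087500), (dp/dtau, dq/dtau) = (-0.125177, 1.749602); Gamma_ppp = 0.263970, Gamma_ppq = -0.002808, Gamma_pqq = 0.000000, Gamma_qpp = 0.600563, Gamma_qpq = -0.006389, Gamma_qqq = 0.000000; k2 = (-0.125177, 1.749602, -0.005366, -0.012209)
  k3: at (p, q) = (-0.006259, 0.087480), (dp/dtau, dq/dtau) = (-0.125268, 1.749390); Gamma_ppp = 0.263958, Gamma_ppq = -0.002812, Gamma_pqq = 0.000000, Gamma_qpp = 0.600545, Gamma_qpq = -0.006398, Gamma_qqq = 0.000000; k3 = (-0.125268, 1.749390, -0.005375, -0.012228)
  k4: at (p, q) = (-0.012527, 0.174939), (dp/dtau, dq/dtau) = (-0.125537, 1.748777); Gamma_ppp = 0.300101, Gamma_ppq = -0.005570, Gamma_pqq = 0.000000, Gamma_qpp = 0.692873, Gamma_qpq = -0.012860, Gamma_qqq = 0.000000; k4 = (-0.125537, 1.748777, -0.007175, -0.016566)
  Y <- Y + (h/6)(k1 + 2k2 + 2k3 + k4): p = -0.0125, q = 0.1749, dp/dtau = -0.1255, dq/dtau = 1.7488
step 2:
  k1: at (p, q) = (-0.012524, 0.174946), (dp/dtau, dq/dtau) = (-0.125537, 1.748777); Gamma_ppp = 0.300106, Gamma_ppq = -0.005569, Gamma_pqq = 0.000000, Gamma_qpp = 0.692879, Gamma_qpq = -0.012857, Gamma_qqq = 0.000000; k1 = (-0.125537, 1.748777, -0.007174, -0.016564)
  k2: at (p, q) = (-0.018801, 0.262385), (dp/dtau, dq/dtau) = (-0.125895, 1.747948); Gamma_ppp = 0.334514, Gamma_ppq = -0.008249, Gamma_pqq = 0.000000, Gamma_qpp = 0.786661, Gamma_qpq = -0.019399, Gamma_qqq = 0.000000; k2 = (-0.125895, 1.747948, -0.008933, -0.021006)
  k3: at (p, q) = (-0.018819, 0.262343), (dp/dtau, dq/dtau) = (-0.125983, 1.747726); Gamma_ppp = 0.334486, Gamma_ppq = -0.008257, Gamma_pqq = 0.000000, Gamma_qpp = 0.786627, Gamma_qpq = -0.019418, Gamma_qqq = 0.000000; k3 = (-0.125983, 1.747726, -0.008945, -0.021036)
  k4: at (p, q) = (-0.025122, 0.349719), (dp/dtau, dq/dtau) = (-0.126431, 1.746673); Gamma_ppp = 0.366765, Gamma_ppq = -0.010843, Gamma_pqq = 0.000000, Gamma_qpp = 0.882055, Gamma_qpq = -0.026078, Gamma_qqq = 0.000000; k4 = (-0.126431, 1.746673, -0.010652, -0.025617)
  Y <- Y + (h/6)(k1 + 2k2 + 2k3 + k4): p = -0.0251, q = 0.3497, dp/dtau = -0.1264, dq/dtau = 1.7467
step 3:
  k1: at (p, q) = (-0.025119, 0.349726), (dp/dtau, dq/dtau) = (-0.126430, 1.746672); Gamma_ppp = 0.366770, Gamma_ppq = -0.010842, Gamma_pqq = 0.000000, Gamma_qpp = 0.882061, Gamma_qpq = -0.026075, Gamma_qqq = 0.000000; k1 = (-0.126430, 1.746672, -0.010651, -0.025616)
  k2: at (p, q) = (-0.031441, 0.437060), (dp/dtau, dq/dtau) = (-0.126962, 1.745391); Gamma_ppp = 0.396538, Gamma_ppq = -0.013305, Gamma_pqq = 0.000000, Gamma_qpp = 0.979359, Gamma_qpq = -0.032860, Gamma_qqq = 0.000000; k2 = (-0.126962, 1.745391, -0.012289, -0.030350)
  k3: at (p, q) = (-0.031467, 0.436996), (dp/dtau, dq/dtau) = (-0.127044, 1.745155); Gamma_ppp = 0.396488, Gamma_ppq = -0.013315, Gamma_pqq = 0.000000, Gamma_qpp = 0.979311, Gamma_qpq = -0.032888, Gamma_qqq = 0.000000; k3 = (-0.127044, 1.745155, -0.012304, -0.030390)
  k4: at (p, q) = (-0.037824, 0.524241), (dp/dtau, dq/dtau) = (-0.127660, 1.743633); Gamma_ppp = 0.423274, Gamma_ppq = -0.015631, Gamma_pqq = 0.000000, Gamma_qpp = 1.078635, Gamma_qpq = -0.039832, Gamma_qqq = 0.000000; k4 = (-0.127660, 1.743633, -0.013857, -0.035311)
  Y <- Y + (h/6)(k1 + 2k2 + 2k3 + k4): p = -0.0378, q = 0.5242, dp/dtau = -0.1277, dq/dtau = 1.7436
step 4:
  k1: at (p, q) = (-0.037821, 0.524249), (dp/dtau, dq/dtau) = (-0.127658, 1.743632); Gamma_ppp = 0.423280, Gamma_ppq = -0.015630, Gamma_pqq = 0.000000, Gamma_qpp = 1.078641, Gamma_qpq = -0.039829, Gamma_qqq = 0.000000; k1 = (-0.127658, 1.743632, -0.013856, -0.035309)
  k2: at (p, q) = (-0.044204, 0.611431), (dp/dtau, dq/dtau) = (-0.128351, 1.741867); Gamma_ppp = 0.446629, Gamma_ppq = -0.017763, Gamma_pqq = 0.000000, Gamma_qpp = 1.180167, Gamma_qpq = -0.046938, Gamma_qqq = 0.000000; k2 = (-0.128351, 1.741867, -0.015300, -0.040430)
  k3: at (p, q) = (-0.044238, 0.611343), (dp/dtau, dq/dtau) = (-0.128423, 1.741611); Gamma_ppp = 0.446550, Gamma_ppq = -0.017775, Gamma_pqq = 0.000000, Gamma_qpp = 1.180104, Gamma_qpq = -0.046976, Gamma_qqq = 0.000000; k3 = (-0.128423, 1.741611, -0.015316, -0.040476)
  k4: at (p, q) = (-0.050663, 0.698410), (dp/dtau, dq/dtau) = (-0.129189, 1.739585); Gamma_ppp = 0.465896, Gamma_ppq = -0.019696, Gamma_pqq = 0.000000, Gamma_qpp = 1.283920, Gamma_qpq = -0.054278, Gamma_qqq = 0.000000; k4 = (-0.129189, 1.739585, -0.016629, -0.045825)
  Y <- Y + (h/6)(k1 + 2k2 + 2k3 + k4): p = -0.0507, q = 0.6984, dp/dtau = -0.1292, dq/dtau = 1.7396

Answer: p = -0.0507, q = 0.6984, dp/dtau = -0.1292, dq/dtau = 1.7396
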